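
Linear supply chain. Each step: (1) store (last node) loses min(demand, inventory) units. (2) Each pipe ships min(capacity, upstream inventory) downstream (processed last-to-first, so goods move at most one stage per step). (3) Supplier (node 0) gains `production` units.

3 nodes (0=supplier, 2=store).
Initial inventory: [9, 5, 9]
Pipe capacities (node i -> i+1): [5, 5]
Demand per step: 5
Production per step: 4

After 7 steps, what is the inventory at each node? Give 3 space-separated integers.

Step 1: demand=5,sold=5 ship[1->2]=5 ship[0->1]=5 prod=4 -> inv=[8 5 9]
Step 2: demand=5,sold=5 ship[1->2]=5 ship[0->1]=5 prod=4 -> inv=[7 5 9]
Step 3: demand=5,sold=5 ship[1->2]=5 ship[0->1]=5 prod=4 -> inv=[6 5 9]
Step 4: demand=5,sold=5 ship[1->2]=5 ship[0->1]=5 prod=4 -> inv=[5 5 9]
Step 5: demand=5,sold=5 ship[1->2]=5 ship[0->1]=5 prod=4 -> inv=[4 5 9]
Step 6: demand=5,sold=5 ship[1->2]=5 ship[0->1]=4 prod=4 -> inv=[4 4 9]
Step 7: demand=5,sold=5 ship[1->2]=4 ship[0->1]=4 prod=4 -> inv=[4 4 8]

4 4 8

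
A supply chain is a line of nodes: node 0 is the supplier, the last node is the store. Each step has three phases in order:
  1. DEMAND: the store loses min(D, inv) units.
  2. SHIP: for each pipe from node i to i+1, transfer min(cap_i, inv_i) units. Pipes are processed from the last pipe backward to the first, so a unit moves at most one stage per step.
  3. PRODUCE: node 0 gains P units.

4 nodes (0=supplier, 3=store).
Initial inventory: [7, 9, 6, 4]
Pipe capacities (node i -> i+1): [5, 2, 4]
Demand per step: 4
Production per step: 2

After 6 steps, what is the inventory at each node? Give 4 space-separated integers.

Step 1: demand=4,sold=4 ship[2->3]=4 ship[1->2]=2 ship[0->1]=5 prod=2 -> inv=[4 12 4 4]
Step 2: demand=4,sold=4 ship[2->3]=4 ship[1->2]=2 ship[0->1]=4 prod=2 -> inv=[2 14 2 4]
Step 3: demand=4,sold=4 ship[2->3]=2 ship[1->2]=2 ship[0->1]=2 prod=2 -> inv=[2 14 2 2]
Step 4: demand=4,sold=2 ship[2->3]=2 ship[1->2]=2 ship[0->1]=2 prod=2 -> inv=[2 14 2 2]
Step 5: demand=4,sold=2 ship[2->3]=2 ship[1->2]=2 ship[0->1]=2 prod=2 -> inv=[2 14 2 2]
Step 6: demand=4,sold=2 ship[2->3]=2 ship[1->2]=2 ship[0->1]=2 prod=2 -> inv=[2 14 2 2]

2 14 2 2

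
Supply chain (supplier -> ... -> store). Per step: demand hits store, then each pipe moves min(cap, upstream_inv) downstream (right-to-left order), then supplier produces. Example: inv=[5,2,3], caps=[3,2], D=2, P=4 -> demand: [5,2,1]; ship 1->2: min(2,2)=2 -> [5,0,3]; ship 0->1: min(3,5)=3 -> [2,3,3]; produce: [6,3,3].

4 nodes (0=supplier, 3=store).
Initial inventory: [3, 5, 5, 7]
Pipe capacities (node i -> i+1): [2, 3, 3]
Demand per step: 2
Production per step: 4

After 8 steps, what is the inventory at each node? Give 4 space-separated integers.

Step 1: demand=2,sold=2 ship[2->3]=3 ship[1->2]=3 ship[0->1]=2 prod=4 -> inv=[5 4 5 8]
Step 2: demand=2,sold=2 ship[2->3]=3 ship[1->2]=3 ship[0->1]=2 prod=4 -> inv=[7 3 5 9]
Step 3: demand=2,sold=2 ship[2->3]=3 ship[1->2]=3 ship[0->1]=2 prod=4 -> inv=[9 2 5 10]
Step 4: demand=2,sold=2 ship[2->3]=3 ship[1->2]=2 ship[0->1]=2 prod=4 -> inv=[11 2 4 11]
Step 5: demand=2,sold=2 ship[2->3]=3 ship[1->2]=2 ship[0->1]=2 prod=4 -> inv=[13 2 3 12]
Step 6: demand=2,sold=2 ship[2->3]=3 ship[1->2]=2 ship[0->1]=2 prod=4 -> inv=[15 2 2 13]
Step 7: demand=2,sold=2 ship[2->3]=2 ship[1->2]=2 ship[0->1]=2 prod=4 -> inv=[17 2 2 13]
Step 8: demand=2,sold=2 ship[2->3]=2 ship[1->2]=2 ship[0->1]=2 prod=4 -> inv=[19 2 2 13]

19 2 2 13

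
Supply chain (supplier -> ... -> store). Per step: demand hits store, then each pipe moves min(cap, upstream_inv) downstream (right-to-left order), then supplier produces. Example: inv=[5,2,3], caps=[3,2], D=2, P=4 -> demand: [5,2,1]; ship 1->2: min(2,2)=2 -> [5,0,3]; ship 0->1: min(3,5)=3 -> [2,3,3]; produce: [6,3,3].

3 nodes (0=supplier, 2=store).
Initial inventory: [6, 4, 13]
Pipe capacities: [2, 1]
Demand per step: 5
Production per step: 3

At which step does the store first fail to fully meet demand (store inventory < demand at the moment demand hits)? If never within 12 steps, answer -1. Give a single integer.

Step 1: demand=5,sold=5 ship[1->2]=1 ship[0->1]=2 prod=3 -> [7 5 9]
Step 2: demand=5,sold=5 ship[1->2]=1 ship[0->1]=2 prod=3 -> [8 6 5]
Step 3: demand=5,sold=5 ship[1->2]=1 ship[0->1]=2 prod=3 -> [9 7 1]
Step 4: demand=5,sold=1 ship[1->2]=1 ship[0->1]=2 prod=3 -> [10 8 1]
Step 5: demand=5,sold=1 ship[1->2]=1 ship[0->1]=2 prod=3 -> [11 9 1]
Step 6: demand=5,sold=1 ship[1->2]=1 ship[0->1]=2 prod=3 -> [12 10 1]
Step 7: demand=5,sold=1 ship[1->2]=1 ship[0->1]=2 prod=3 -> [13 11 1]
Step 8: demand=5,sold=1 ship[1->2]=1 ship[0->1]=2 prod=3 -> [14 12 1]
Step 9: demand=5,sold=1 ship[1->2]=1 ship[0->1]=2 prod=3 -> [15 13 1]
Step 10: demand=5,sold=1 ship[1->2]=1 ship[0->1]=2 prod=3 -> [16 14 1]
Step 11: demand=5,sold=1 ship[1->2]=1 ship[0->1]=2 prod=3 -> [17 15 1]
Step 12: demand=5,sold=1 ship[1->2]=1 ship[0->1]=2 prod=3 -> [18 16 1]
First stockout at step 4

4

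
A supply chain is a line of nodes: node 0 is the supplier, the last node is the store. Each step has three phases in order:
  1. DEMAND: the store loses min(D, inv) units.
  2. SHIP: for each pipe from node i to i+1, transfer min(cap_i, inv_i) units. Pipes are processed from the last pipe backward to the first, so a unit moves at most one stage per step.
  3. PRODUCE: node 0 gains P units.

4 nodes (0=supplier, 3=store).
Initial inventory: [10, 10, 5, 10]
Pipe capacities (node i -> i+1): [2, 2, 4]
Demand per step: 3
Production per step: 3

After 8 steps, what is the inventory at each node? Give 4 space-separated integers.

Step 1: demand=3,sold=3 ship[2->3]=4 ship[1->2]=2 ship[0->1]=2 prod=3 -> inv=[11 10 3 11]
Step 2: demand=3,sold=3 ship[2->3]=3 ship[1->2]=2 ship[0->1]=2 prod=3 -> inv=[12 10 2 11]
Step 3: demand=3,sold=3 ship[2->3]=2 ship[1->2]=2 ship[0->1]=2 prod=3 -> inv=[13 10 2 10]
Step 4: demand=3,sold=3 ship[2->3]=2 ship[1->2]=2 ship[0->1]=2 prod=3 -> inv=[14 10 2 9]
Step 5: demand=3,sold=3 ship[2->3]=2 ship[1->2]=2 ship[0->1]=2 prod=3 -> inv=[15 10 2 8]
Step 6: demand=3,sold=3 ship[2->3]=2 ship[1->2]=2 ship[0->1]=2 prod=3 -> inv=[16 10 2 7]
Step 7: demand=3,sold=3 ship[2->3]=2 ship[1->2]=2 ship[0->1]=2 prod=3 -> inv=[17 10 2 6]
Step 8: demand=3,sold=3 ship[2->3]=2 ship[1->2]=2 ship[0->1]=2 prod=3 -> inv=[18 10 2 5]

18 10 2 5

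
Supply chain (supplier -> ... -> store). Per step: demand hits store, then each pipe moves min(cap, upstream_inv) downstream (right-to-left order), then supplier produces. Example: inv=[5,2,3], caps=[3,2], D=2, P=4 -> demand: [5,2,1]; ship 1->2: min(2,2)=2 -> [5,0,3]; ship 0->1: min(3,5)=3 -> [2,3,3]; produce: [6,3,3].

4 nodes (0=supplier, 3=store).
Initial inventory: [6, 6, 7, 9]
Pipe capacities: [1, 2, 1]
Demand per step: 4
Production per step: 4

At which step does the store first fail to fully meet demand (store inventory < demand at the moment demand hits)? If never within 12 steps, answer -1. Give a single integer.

Step 1: demand=4,sold=4 ship[2->3]=1 ship[1->2]=2 ship[0->1]=1 prod=4 -> [9 5 8 6]
Step 2: demand=4,sold=4 ship[2->3]=1 ship[1->2]=2 ship[0->1]=1 prod=4 -> [12 4 9 3]
Step 3: demand=4,sold=3 ship[2->3]=1 ship[1->2]=2 ship[0->1]=1 prod=4 -> [15 3 10 1]
Step 4: demand=4,sold=1 ship[2->3]=1 ship[1->2]=2 ship[0->1]=1 prod=4 -> [18 2 11 1]
Step 5: demand=4,sold=1 ship[2->3]=1 ship[1->2]=2 ship[0->1]=1 prod=4 -> [21 1 12 1]
Step 6: demand=4,sold=1 ship[2->3]=1 ship[1->2]=1 ship[0->1]=1 prod=4 -> [24 1 12 1]
Step 7: demand=4,sold=1 ship[2->3]=1 ship[1->2]=1 ship[0->1]=1 prod=4 -> [27 1 12 1]
Step 8: demand=4,sold=1 ship[2->3]=1 ship[1->2]=1 ship[0->1]=1 prod=4 -> [30 1 12 1]
Step 9: demand=4,sold=1 ship[2->3]=1 ship[1->2]=1 ship[0->1]=1 prod=4 -> [33 1 12 1]
Step 10: demand=4,sold=1 ship[2->3]=1 ship[1->2]=1 ship[0->1]=1 prod=4 -> [36 1 12 1]
Step 11: demand=4,sold=1 ship[2->3]=1 ship[1->2]=1 ship[0->1]=1 prod=4 -> [39 1 12 1]
Step 12: demand=4,sold=1 ship[2->3]=1 ship[1->2]=1 ship[0->1]=1 prod=4 -> [42 1 12 1]
First stockout at step 3

3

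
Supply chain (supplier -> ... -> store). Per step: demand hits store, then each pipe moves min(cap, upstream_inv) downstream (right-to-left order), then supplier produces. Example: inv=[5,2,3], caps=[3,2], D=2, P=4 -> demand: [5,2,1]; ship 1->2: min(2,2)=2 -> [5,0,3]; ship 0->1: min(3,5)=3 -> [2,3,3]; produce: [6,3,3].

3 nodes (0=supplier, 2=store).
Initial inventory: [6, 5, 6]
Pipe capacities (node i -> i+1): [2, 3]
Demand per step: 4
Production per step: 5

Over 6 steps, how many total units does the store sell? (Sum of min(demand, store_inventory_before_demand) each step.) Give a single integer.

Step 1: sold=4 (running total=4) -> [9 4 5]
Step 2: sold=4 (running total=8) -> [12 3 4]
Step 3: sold=4 (running total=12) -> [15 2 3]
Step 4: sold=3 (running total=15) -> [18 2 2]
Step 5: sold=2 (running total=17) -> [21 2 2]
Step 6: sold=2 (running total=19) -> [24 2 2]

Answer: 19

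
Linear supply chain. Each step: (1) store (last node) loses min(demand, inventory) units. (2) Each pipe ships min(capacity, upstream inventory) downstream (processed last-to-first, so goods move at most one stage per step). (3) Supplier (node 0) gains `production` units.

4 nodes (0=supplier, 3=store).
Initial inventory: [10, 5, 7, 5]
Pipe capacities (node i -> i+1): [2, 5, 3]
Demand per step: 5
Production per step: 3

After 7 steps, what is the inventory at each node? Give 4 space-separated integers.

Step 1: demand=5,sold=5 ship[2->3]=3 ship[1->2]=5 ship[0->1]=2 prod=3 -> inv=[11 2 9 3]
Step 2: demand=5,sold=3 ship[2->3]=3 ship[1->2]=2 ship[0->1]=2 prod=3 -> inv=[12 2 8 3]
Step 3: demand=5,sold=3 ship[2->3]=3 ship[1->2]=2 ship[0->1]=2 prod=3 -> inv=[13 2 7 3]
Step 4: demand=5,sold=3 ship[2->3]=3 ship[1->2]=2 ship[0->1]=2 prod=3 -> inv=[14 2 6 3]
Step 5: demand=5,sold=3 ship[2->3]=3 ship[1->2]=2 ship[0->1]=2 prod=3 -> inv=[15 2 5 3]
Step 6: demand=5,sold=3 ship[2->3]=3 ship[1->2]=2 ship[0->1]=2 prod=3 -> inv=[16 2 4 3]
Step 7: demand=5,sold=3 ship[2->3]=3 ship[1->2]=2 ship[0->1]=2 prod=3 -> inv=[17 2 3 3]

17 2 3 3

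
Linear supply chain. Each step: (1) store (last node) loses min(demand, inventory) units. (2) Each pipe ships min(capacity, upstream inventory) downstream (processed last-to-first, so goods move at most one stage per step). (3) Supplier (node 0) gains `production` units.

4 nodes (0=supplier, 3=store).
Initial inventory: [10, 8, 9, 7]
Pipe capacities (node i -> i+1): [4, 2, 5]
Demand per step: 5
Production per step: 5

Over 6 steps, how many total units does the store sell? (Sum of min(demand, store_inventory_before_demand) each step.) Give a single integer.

Answer: 24

Derivation:
Step 1: sold=5 (running total=5) -> [11 10 6 7]
Step 2: sold=5 (running total=10) -> [12 12 3 7]
Step 3: sold=5 (running total=15) -> [13 14 2 5]
Step 4: sold=5 (running total=20) -> [14 16 2 2]
Step 5: sold=2 (running total=22) -> [15 18 2 2]
Step 6: sold=2 (running total=24) -> [16 20 2 2]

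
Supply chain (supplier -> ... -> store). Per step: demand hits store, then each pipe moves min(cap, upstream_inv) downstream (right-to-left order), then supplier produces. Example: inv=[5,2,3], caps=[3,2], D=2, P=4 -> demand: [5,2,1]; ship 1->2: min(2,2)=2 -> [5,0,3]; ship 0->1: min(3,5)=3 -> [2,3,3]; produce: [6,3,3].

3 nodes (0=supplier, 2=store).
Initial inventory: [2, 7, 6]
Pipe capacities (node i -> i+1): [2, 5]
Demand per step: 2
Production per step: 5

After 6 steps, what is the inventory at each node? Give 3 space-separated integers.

Step 1: demand=2,sold=2 ship[1->2]=5 ship[0->1]=2 prod=5 -> inv=[5 4 9]
Step 2: demand=2,sold=2 ship[1->2]=4 ship[0->1]=2 prod=5 -> inv=[8 2 11]
Step 3: demand=2,sold=2 ship[1->2]=2 ship[0->1]=2 prod=5 -> inv=[11 2 11]
Step 4: demand=2,sold=2 ship[1->2]=2 ship[0->1]=2 prod=5 -> inv=[14 2 11]
Step 5: demand=2,sold=2 ship[1->2]=2 ship[0->1]=2 prod=5 -> inv=[17 2 11]
Step 6: demand=2,sold=2 ship[1->2]=2 ship[0->1]=2 prod=5 -> inv=[20 2 11]

20 2 11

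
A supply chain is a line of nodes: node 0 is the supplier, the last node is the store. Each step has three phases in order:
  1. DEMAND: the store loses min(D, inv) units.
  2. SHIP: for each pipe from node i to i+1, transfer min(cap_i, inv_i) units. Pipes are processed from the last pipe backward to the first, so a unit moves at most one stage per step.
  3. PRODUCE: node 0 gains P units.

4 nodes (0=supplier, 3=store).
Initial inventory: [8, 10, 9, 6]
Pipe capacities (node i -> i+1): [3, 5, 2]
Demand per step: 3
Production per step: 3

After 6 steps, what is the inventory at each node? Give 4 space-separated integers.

Step 1: demand=3,sold=3 ship[2->3]=2 ship[1->2]=5 ship[0->1]=3 prod=3 -> inv=[8 8 12 5]
Step 2: demand=3,sold=3 ship[2->3]=2 ship[1->2]=5 ship[0->1]=3 prod=3 -> inv=[8 6 15 4]
Step 3: demand=3,sold=3 ship[2->3]=2 ship[1->2]=5 ship[0->1]=3 prod=3 -> inv=[8 4 18 3]
Step 4: demand=3,sold=3 ship[2->3]=2 ship[1->2]=4 ship[0->1]=3 prod=3 -> inv=[8 3 20 2]
Step 5: demand=3,sold=2 ship[2->3]=2 ship[1->2]=3 ship[0->1]=3 prod=3 -> inv=[8 3 21 2]
Step 6: demand=3,sold=2 ship[2->3]=2 ship[1->2]=3 ship[0->1]=3 prod=3 -> inv=[8 3 22 2]

8 3 22 2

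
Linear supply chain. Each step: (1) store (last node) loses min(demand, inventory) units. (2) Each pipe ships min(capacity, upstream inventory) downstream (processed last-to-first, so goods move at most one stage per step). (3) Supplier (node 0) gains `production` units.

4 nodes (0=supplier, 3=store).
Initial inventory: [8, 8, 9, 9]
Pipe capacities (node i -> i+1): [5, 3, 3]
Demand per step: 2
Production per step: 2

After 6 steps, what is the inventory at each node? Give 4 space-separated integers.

Step 1: demand=2,sold=2 ship[2->3]=3 ship[1->2]=3 ship[0->1]=5 prod=2 -> inv=[5 10 9 10]
Step 2: demand=2,sold=2 ship[2->3]=3 ship[1->2]=3 ship[0->1]=5 prod=2 -> inv=[2 12 9 11]
Step 3: demand=2,sold=2 ship[2->3]=3 ship[1->2]=3 ship[0->1]=2 prod=2 -> inv=[2 11 9 12]
Step 4: demand=2,sold=2 ship[2->3]=3 ship[1->2]=3 ship[0->1]=2 prod=2 -> inv=[2 10 9 13]
Step 5: demand=2,sold=2 ship[2->3]=3 ship[1->2]=3 ship[0->1]=2 prod=2 -> inv=[2 9 9 14]
Step 6: demand=2,sold=2 ship[2->3]=3 ship[1->2]=3 ship[0->1]=2 prod=2 -> inv=[2 8 9 15]

2 8 9 15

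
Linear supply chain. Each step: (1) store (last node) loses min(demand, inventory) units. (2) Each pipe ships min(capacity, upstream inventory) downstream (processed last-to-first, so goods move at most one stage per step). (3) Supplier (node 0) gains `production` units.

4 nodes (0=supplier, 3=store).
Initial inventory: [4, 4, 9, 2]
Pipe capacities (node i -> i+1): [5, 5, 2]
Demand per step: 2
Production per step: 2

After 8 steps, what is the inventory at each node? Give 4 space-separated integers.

Step 1: demand=2,sold=2 ship[2->3]=2 ship[1->2]=4 ship[0->1]=4 prod=2 -> inv=[2 4 11 2]
Step 2: demand=2,sold=2 ship[2->3]=2 ship[1->2]=4 ship[0->1]=2 prod=2 -> inv=[2 2 13 2]
Step 3: demand=2,sold=2 ship[2->3]=2 ship[1->2]=2 ship[0->1]=2 prod=2 -> inv=[2 2 13 2]
Step 4: demand=2,sold=2 ship[2->3]=2 ship[1->2]=2 ship[0->1]=2 prod=2 -> inv=[2 2 13 2]
Step 5: demand=2,sold=2 ship[2->3]=2 ship[1->2]=2 ship[0->1]=2 prod=2 -> inv=[2 2 13 2]
Step 6: demand=2,sold=2 ship[2->3]=2 ship[1->2]=2 ship[0->1]=2 prod=2 -> inv=[2 2 13 2]
Step 7: demand=2,sold=2 ship[2->3]=2 ship[1->2]=2 ship[0->1]=2 prod=2 -> inv=[2 2 13 2]
Step 8: demand=2,sold=2 ship[2->3]=2 ship[1->2]=2 ship[0->1]=2 prod=2 -> inv=[2 2 13 2]

2 2 13 2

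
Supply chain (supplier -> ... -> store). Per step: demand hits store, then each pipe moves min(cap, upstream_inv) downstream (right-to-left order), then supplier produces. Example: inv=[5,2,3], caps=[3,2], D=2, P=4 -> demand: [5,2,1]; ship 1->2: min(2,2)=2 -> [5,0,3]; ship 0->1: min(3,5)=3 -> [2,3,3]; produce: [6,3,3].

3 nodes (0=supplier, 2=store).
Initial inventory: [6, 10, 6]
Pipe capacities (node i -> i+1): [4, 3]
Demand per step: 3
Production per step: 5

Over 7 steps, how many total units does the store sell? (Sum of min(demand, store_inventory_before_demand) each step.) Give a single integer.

Step 1: sold=3 (running total=3) -> [7 11 6]
Step 2: sold=3 (running total=6) -> [8 12 6]
Step 3: sold=3 (running total=9) -> [9 13 6]
Step 4: sold=3 (running total=12) -> [10 14 6]
Step 5: sold=3 (running total=15) -> [11 15 6]
Step 6: sold=3 (running total=18) -> [12 16 6]
Step 7: sold=3 (running total=21) -> [13 17 6]

Answer: 21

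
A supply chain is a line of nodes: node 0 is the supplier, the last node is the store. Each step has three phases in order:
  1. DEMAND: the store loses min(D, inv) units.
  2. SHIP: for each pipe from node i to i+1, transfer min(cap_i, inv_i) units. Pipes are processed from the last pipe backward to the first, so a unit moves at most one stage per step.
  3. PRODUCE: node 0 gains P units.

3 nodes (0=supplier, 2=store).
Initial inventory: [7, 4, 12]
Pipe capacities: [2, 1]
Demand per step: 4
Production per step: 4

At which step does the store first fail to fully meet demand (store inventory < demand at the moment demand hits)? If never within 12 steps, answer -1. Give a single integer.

Step 1: demand=4,sold=4 ship[1->2]=1 ship[0->1]=2 prod=4 -> [9 5 9]
Step 2: demand=4,sold=4 ship[1->2]=1 ship[0->1]=2 prod=4 -> [11 6 6]
Step 3: demand=4,sold=4 ship[1->2]=1 ship[0->1]=2 prod=4 -> [13 7 3]
Step 4: demand=4,sold=3 ship[1->2]=1 ship[0->1]=2 prod=4 -> [15 8 1]
Step 5: demand=4,sold=1 ship[1->2]=1 ship[0->1]=2 prod=4 -> [17 9 1]
Step 6: demand=4,sold=1 ship[1->2]=1 ship[0->1]=2 prod=4 -> [19 10 1]
Step 7: demand=4,sold=1 ship[1->2]=1 ship[0->1]=2 prod=4 -> [21 11 1]
Step 8: demand=4,sold=1 ship[1->2]=1 ship[0->1]=2 prod=4 -> [23 12 1]
Step 9: demand=4,sold=1 ship[1->2]=1 ship[0->1]=2 prod=4 -> [25 13 1]
Step 10: demand=4,sold=1 ship[1->2]=1 ship[0->1]=2 prod=4 -> [27 14 1]
Step 11: demand=4,sold=1 ship[1->2]=1 ship[0->1]=2 prod=4 -> [29 15 1]
Step 12: demand=4,sold=1 ship[1->2]=1 ship[0->1]=2 prod=4 -> [31 16 1]
First stockout at step 4

4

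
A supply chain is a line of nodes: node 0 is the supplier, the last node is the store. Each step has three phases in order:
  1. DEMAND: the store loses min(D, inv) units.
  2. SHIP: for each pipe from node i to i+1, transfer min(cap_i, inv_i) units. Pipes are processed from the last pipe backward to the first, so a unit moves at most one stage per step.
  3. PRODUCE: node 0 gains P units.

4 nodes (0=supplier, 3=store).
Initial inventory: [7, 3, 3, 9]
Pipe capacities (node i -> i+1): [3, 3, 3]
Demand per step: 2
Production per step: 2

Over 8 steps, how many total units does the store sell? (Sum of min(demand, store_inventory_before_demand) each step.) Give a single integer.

Answer: 16

Derivation:
Step 1: sold=2 (running total=2) -> [6 3 3 10]
Step 2: sold=2 (running total=4) -> [5 3 3 11]
Step 3: sold=2 (running total=6) -> [4 3 3 12]
Step 4: sold=2 (running total=8) -> [3 3 3 13]
Step 5: sold=2 (running total=10) -> [2 3 3 14]
Step 6: sold=2 (running total=12) -> [2 2 3 15]
Step 7: sold=2 (running total=14) -> [2 2 2 16]
Step 8: sold=2 (running total=16) -> [2 2 2 16]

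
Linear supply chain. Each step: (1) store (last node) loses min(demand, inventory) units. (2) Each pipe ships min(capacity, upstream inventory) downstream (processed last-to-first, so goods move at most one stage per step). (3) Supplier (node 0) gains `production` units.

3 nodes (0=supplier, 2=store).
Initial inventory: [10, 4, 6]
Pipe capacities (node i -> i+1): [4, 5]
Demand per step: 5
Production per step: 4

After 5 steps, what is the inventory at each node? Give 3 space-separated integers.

Step 1: demand=5,sold=5 ship[1->2]=4 ship[0->1]=4 prod=4 -> inv=[10 4 5]
Step 2: demand=5,sold=5 ship[1->2]=4 ship[0->1]=4 prod=4 -> inv=[10 4 4]
Step 3: demand=5,sold=4 ship[1->2]=4 ship[0->1]=4 prod=4 -> inv=[10 4 4]
Step 4: demand=5,sold=4 ship[1->2]=4 ship[0->1]=4 prod=4 -> inv=[10 4 4]
Step 5: demand=5,sold=4 ship[1->2]=4 ship[0->1]=4 prod=4 -> inv=[10 4 4]

10 4 4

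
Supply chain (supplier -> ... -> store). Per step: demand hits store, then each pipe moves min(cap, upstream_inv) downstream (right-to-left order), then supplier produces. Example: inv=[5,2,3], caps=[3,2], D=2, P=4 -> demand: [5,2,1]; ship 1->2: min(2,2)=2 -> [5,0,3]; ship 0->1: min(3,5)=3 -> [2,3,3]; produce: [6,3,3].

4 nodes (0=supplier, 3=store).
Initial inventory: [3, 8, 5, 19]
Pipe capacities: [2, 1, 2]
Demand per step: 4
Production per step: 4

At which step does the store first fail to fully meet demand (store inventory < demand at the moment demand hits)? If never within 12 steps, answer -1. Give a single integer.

Step 1: demand=4,sold=4 ship[2->3]=2 ship[1->2]=1 ship[0->1]=2 prod=4 -> [5 9 4 17]
Step 2: demand=4,sold=4 ship[2->3]=2 ship[1->2]=1 ship[0->1]=2 prod=4 -> [7 10 3 15]
Step 3: demand=4,sold=4 ship[2->3]=2 ship[1->2]=1 ship[0->1]=2 prod=4 -> [9 11 2 13]
Step 4: demand=4,sold=4 ship[2->3]=2 ship[1->2]=1 ship[0->1]=2 prod=4 -> [11 12 1 11]
Step 5: demand=4,sold=4 ship[2->3]=1 ship[1->2]=1 ship[0->1]=2 prod=4 -> [13 13 1 8]
Step 6: demand=4,sold=4 ship[2->3]=1 ship[1->2]=1 ship[0->1]=2 prod=4 -> [15 14 1 5]
Step 7: demand=4,sold=4 ship[2->3]=1 ship[1->2]=1 ship[0->1]=2 prod=4 -> [17 15 1 2]
Step 8: demand=4,sold=2 ship[2->3]=1 ship[1->2]=1 ship[0->1]=2 prod=4 -> [19 16 1 1]
Step 9: demand=4,sold=1 ship[2->3]=1 ship[1->2]=1 ship[0->1]=2 prod=4 -> [21 17 1 1]
Step 10: demand=4,sold=1 ship[2->3]=1 ship[1->2]=1 ship[0->1]=2 prod=4 -> [23 18 1 1]
Step 11: demand=4,sold=1 ship[2->3]=1 ship[1->2]=1 ship[0->1]=2 prod=4 -> [25 19 1 1]
Step 12: demand=4,sold=1 ship[2->3]=1 ship[1->2]=1 ship[0->1]=2 prod=4 -> [27 20 1 1]
First stockout at step 8

8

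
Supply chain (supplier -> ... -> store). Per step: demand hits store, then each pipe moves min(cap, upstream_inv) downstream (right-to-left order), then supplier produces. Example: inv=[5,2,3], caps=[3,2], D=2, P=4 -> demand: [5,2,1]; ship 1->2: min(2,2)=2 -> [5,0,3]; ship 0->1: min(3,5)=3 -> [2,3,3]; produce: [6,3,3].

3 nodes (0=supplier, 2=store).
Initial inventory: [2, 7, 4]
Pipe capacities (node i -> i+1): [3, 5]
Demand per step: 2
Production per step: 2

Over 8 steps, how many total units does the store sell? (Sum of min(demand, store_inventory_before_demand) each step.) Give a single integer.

Step 1: sold=2 (running total=2) -> [2 4 7]
Step 2: sold=2 (running total=4) -> [2 2 9]
Step 3: sold=2 (running total=6) -> [2 2 9]
Step 4: sold=2 (running total=8) -> [2 2 9]
Step 5: sold=2 (running total=10) -> [2 2 9]
Step 6: sold=2 (running total=12) -> [2 2 9]
Step 7: sold=2 (running total=14) -> [2 2 9]
Step 8: sold=2 (running total=16) -> [2 2 9]

Answer: 16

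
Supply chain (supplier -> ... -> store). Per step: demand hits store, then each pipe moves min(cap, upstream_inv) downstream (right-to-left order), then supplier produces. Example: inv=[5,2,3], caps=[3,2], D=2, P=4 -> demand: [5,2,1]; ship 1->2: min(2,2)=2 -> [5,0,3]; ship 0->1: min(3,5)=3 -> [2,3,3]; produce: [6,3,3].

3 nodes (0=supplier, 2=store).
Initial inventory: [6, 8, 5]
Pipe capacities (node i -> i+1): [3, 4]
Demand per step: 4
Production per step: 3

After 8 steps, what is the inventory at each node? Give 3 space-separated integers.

Step 1: demand=4,sold=4 ship[1->2]=4 ship[0->1]=3 prod=3 -> inv=[6 7 5]
Step 2: demand=4,sold=4 ship[1->2]=4 ship[0->1]=3 prod=3 -> inv=[6 6 5]
Step 3: demand=4,sold=4 ship[1->2]=4 ship[0->1]=3 prod=3 -> inv=[6 5 5]
Step 4: demand=4,sold=4 ship[1->2]=4 ship[0->1]=3 prod=3 -> inv=[6 4 5]
Step 5: demand=4,sold=4 ship[1->2]=4 ship[0->1]=3 prod=3 -> inv=[6 3 5]
Step 6: demand=4,sold=4 ship[1->2]=3 ship[0->1]=3 prod=3 -> inv=[6 3 4]
Step 7: demand=4,sold=4 ship[1->2]=3 ship[0->1]=3 prod=3 -> inv=[6 3 3]
Step 8: demand=4,sold=3 ship[1->2]=3 ship[0->1]=3 prod=3 -> inv=[6 3 3]

6 3 3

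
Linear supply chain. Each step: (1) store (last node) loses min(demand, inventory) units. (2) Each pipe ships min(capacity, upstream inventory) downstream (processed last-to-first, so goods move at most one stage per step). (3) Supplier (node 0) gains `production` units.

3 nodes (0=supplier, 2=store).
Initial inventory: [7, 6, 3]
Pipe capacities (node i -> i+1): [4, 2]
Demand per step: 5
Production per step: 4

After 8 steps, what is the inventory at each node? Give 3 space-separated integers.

Step 1: demand=5,sold=3 ship[1->2]=2 ship[0->1]=4 prod=4 -> inv=[7 8 2]
Step 2: demand=5,sold=2 ship[1->2]=2 ship[0->1]=4 prod=4 -> inv=[7 10 2]
Step 3: demand=5,sold=2 ship[1->2]=2 ship[0->1]=4 prod=4 -> inv=[7 12 2]
Step 4: demand=5,sold=2 ship[1->2]=2 ship[0->1]=4 prod=4 -> inv=[7 14 2]
Step 5: demand=5,sold=2 ship[1->2]=2 ship[0->1]=4 prod=4 -> inv=[7 16 2]
Step 6: demand=5,sold=2 ship[1->2]=2 ship[0->1]=4 prod=4 -> inv=[7 18 2]
Step 7: demand=5,sold=2 ship[1->2]=2 ship[0->1]=4 prod=4 -> inv=[7 20 2]
Step 8: demand=5,sold=2 ship[1->2]=2 ship[0->1]=4 prod=4 -> inv=[7 22 2]

7 22 2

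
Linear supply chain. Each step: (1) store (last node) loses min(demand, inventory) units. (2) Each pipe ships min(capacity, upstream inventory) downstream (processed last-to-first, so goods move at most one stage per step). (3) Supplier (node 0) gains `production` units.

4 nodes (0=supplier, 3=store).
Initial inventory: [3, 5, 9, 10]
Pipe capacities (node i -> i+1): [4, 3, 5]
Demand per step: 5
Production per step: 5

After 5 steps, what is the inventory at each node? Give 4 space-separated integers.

Step 1: demand=5,sold=5 ship[2->3]=5 ship[1->2]=3 ship[0->1]=3 prod=5 -> inv=[5 5 7 10]
Step 2: demand=5,sold=5 ship[2->3]=5 ship[1->2]=3 ship[0->1]=4 prod=5 -> inv=[6 6 5 10]
Step 3: demand=5,sold=5 ship[2->3]=5 ship[1->2]=3 ship[0->1]=4 prod=5 -> inv=[7 7 3 10]
Step 4: demand=5,sold=5 ship[2->3]=3 ship[1->2]=3 ship[0->1]=4 prod=5 -> inv=[8 8 3 8]
Step 5: demand=5,sold=5 ship[2->3]=3 ship[1->2]=3 ship[0->1]=4 prod=5 -> inv=[9 9 3 6]

9 9 3 6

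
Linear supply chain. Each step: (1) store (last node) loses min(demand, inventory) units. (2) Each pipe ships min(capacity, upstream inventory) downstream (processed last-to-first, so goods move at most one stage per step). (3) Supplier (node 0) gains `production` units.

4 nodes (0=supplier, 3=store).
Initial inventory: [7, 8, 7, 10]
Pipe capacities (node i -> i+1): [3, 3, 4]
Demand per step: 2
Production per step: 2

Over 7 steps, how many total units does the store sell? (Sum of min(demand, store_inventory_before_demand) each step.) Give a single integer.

Step 1: sold=2 (running total=2) -> [6 8 6 12]
Step 2: sold=2 (running total=4) -> [5 8 5 14]
Step 3: sold=2 (running total=6) -> [4 8 4 16]
Step 4: sold=2 (running total=8) -> [3 8 3 18]
Step 5: sold=2 (running total=10) -> [2 8 3 19]
Step 6: sold=2 (running total=12) -> [2 7 3 20]
Step 7: sold=2 (running total=14) -> [2 6 3 21]

Answer: 14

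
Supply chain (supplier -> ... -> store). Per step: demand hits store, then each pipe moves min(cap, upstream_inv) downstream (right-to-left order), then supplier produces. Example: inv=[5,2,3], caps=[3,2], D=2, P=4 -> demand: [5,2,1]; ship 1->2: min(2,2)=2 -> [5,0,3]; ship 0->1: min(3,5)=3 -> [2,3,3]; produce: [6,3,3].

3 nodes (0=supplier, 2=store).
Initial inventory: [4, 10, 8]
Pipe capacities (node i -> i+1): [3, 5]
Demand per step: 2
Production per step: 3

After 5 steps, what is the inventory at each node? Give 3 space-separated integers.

Step 1: demand=2,sold=2 ship[1->2]=5 ship[0->1]=3 prod=3 -> inv=[4 8 11]
Step 2: demand=2,sold=2 ship[1->2]=5 ship[0->1]=3 prod=3 -> inv=[4 6 14]
Step 3: demand=2,sold=2 ship[1->2]=5 ship[0->1]=3 prod=3 -> inv=[4 4 17]
Step 4: demand=2,sold=2 ship[1->2]=4 ship[0->1]=3 prod=3 -> inv=[4 3 19]
Step 5: demand=2,sold=2 ship[1->2]=3 ship[0->1]=3 prod=3 -> inv=[4 3 20]

4 3 20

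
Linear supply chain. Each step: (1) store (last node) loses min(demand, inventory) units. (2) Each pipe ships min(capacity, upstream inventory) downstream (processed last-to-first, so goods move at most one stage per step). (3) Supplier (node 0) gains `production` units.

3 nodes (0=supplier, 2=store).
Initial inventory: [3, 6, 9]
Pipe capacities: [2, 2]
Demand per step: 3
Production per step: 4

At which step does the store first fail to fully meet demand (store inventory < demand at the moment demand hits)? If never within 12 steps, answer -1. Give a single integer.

Step 1: demand=3,sold=3 ship[1->2]=2 ship[0->1]=2 prod=4 -> [5 6 8]
Step 2: demand=3,sold=3 ship[1->2]=2 ship[0->1]=2 prod=4 -> [7 6 7]
Step 3: demand=3,sold=3 ship[1->2]=2 ship[0->1]=2 prod=4 -> [9 6 6]
Step 4: demand=3,sold=3 ship[1->2]=2 ship[0->1]=2 prod=4 -> [11 6 5]
Step 5: demand=3,sold=3 ship[1->2]=2 ship[0->1]=2 prod=4 -> [13 6 4]
Step 6: demand=3,sold=3 ship[1->2]=2 ship[0->1]=2 prod=4 -> [15 6 3]
Step 7: demand=3,sold=3 ship[1->2]=2 ship[0->1]=2 prod=4 -> [17 6 2]
Step 8: demand=3,sold=2 ship[1->2]=2 ship[0->1]=2 prod=4 -> [19 6 2]
Step 9: demand=3,sold=2 ship[1->2]=2 ship[0->1]=2 prod=4 -> [21 6 2]
Step 10: demand=3,sold=2 ship[1->2]=2 ship[0->1]=2 prod=4 -> [23 6 2]
Step 11: demand=3,sold=2 ship[1->2]=2 ship[0->1]=2 prod=4 -> [25 6 2]
Step 12: demand=3,sold=2 ship[1->2]=2 ship[0->1]=2 prod=4 -> [27 6 2]
First stockout at step 8

8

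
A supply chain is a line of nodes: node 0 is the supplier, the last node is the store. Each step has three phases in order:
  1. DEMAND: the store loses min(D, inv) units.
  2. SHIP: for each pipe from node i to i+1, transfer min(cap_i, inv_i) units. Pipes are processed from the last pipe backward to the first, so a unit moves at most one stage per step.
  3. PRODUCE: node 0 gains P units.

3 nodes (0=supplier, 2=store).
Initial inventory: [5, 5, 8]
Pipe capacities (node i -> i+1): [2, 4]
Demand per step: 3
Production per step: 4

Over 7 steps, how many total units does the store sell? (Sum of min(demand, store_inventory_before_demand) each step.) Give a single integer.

Answer: 21

Derivation:
Step 1: sold=3 (running total=3) -> [7 3 9]
Step 2: sold=3 (running total=6) -> [9 2 9]
Step 3: sold=3 (running total=9) -> [11 2 8]
Step 4: sold=3 (running total=12) -> [13 2 7]
Step 5: sold=3 (running total=15) -> [15 2 6]
Step 6: sold=3 (running total=18) -> [17 2 5]
Step 7: sold=3 (running total=21) -> [19 2 4]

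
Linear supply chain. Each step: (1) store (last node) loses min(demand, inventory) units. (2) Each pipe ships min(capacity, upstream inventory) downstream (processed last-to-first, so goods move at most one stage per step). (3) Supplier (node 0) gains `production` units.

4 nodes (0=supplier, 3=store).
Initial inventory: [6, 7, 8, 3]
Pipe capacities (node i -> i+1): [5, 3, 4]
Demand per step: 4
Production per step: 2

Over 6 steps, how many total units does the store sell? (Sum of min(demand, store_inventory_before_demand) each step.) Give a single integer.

Step 1: sold=3 (running total=3) -> [3 9 7 4]
Step 2: sold=4 (running total=7) -> [2 9 6 4]
Step 3: sold=4 (running total=11) -> [2 8 5 4]
Step 4: sold=4 (running total=15) -> [2 7 4 4]
Step 5: sold=4 (running total=19) -> [2 6 3 4]
Step 6: sold=4 (running total=23) -> [2 5 3 3]

Answer: 23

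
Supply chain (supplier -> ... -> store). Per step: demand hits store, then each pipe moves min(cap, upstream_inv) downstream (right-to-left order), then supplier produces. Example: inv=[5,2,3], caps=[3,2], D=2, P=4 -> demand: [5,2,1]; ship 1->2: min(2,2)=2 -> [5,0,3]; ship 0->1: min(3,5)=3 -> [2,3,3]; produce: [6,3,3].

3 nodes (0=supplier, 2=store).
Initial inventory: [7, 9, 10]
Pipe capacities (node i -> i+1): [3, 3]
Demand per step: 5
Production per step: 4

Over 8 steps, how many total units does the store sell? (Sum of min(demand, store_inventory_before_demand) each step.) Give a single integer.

Answer: 31

Derivation:
Step 1: sold=5 (running total=5) -> [8 9 8]
Step 2: sold=5 (running total=10) -> [9 9 6]
Step 3: sold=5 (running total=15) -> [10 9 4]
Step 4: sold=4 (running total=19) -> [11 9 3]
Step 5: sold=3 (running total=22) -> [12 9 3]
Step 6: sold=3 (running total=25) -> [13 9 3]
Step 7: sold=3 (running total=28) -> [14 9 3]
Step 8: sold=3 (running total=31) -> [15 9 3]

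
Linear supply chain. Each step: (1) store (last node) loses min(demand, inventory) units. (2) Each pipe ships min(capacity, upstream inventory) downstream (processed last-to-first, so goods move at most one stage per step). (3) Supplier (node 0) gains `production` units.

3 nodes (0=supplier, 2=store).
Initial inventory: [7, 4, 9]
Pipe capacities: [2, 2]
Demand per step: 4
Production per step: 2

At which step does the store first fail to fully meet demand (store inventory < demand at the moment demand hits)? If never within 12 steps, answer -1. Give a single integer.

Step 1: demand=4,sold=4 ship[1->2]=2 ship[0->1]=2 prod=2 -> [7 4 7]
Step 2: demand=4,sold=4 ship[1->2]=2 ship[0->1]=2 prod=2 -> [7 4 5]
Step 3: demand=4,sold=4 ship[1->2]=2 ship[0->1]=2 prod=2 -> [7 4 3]
Step 4: demand=4,sold=3 ship[1->2]=2 ship[0->1]=2 prod=2 -> [7 4 2]
Step 5: demand=4,sold=2 ship[1->2]=2 ship[0->1]=2 prod=2 -> [7 4 2]
Step 6: demand=4,sold=2 ship[1->2]=2 ship[0->1]=2 prod=2 -> [7 4 2]
Step 7: demand=4,sold=2 ship[1->2]=2 ship[0->1]=2 prod=2 -> [7 4 2]
Step 8: demand=4,sold=2 ship[1->2]=2 ship[0->1]=2 prod=2 -> [7 4 2]
Step 9: demand=4,sold=2 ship[1->2]=2 ship[0->1]=2 prod=2 -> [7 4 2]
Step 10: demand=4,sold=2 ship[1->2]=2 ship[0->1]=2 prod=2 -> [7 4 2]
Step 11: demand=4,sold=2 ship[1->2]=2 ship[0->1]=2 prod=2 -> [7 4 2]
Step 12: demand=4,sold=2 ship[1->2]=2 ship[0->1]=2 prod=2 -> [7 4 2]
First stockout at step 4

4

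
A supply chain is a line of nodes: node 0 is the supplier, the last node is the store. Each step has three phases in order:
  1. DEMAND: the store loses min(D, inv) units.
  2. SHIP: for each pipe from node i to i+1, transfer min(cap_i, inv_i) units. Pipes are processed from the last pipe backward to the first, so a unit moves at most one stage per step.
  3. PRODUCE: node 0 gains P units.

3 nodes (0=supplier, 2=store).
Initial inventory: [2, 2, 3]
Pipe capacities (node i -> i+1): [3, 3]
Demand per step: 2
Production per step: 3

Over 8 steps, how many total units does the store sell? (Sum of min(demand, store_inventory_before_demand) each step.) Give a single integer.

Step 1: sold=2 (running total=2) -> [3 2 3]
Step 2: sold=2 (running total=4) -> [3 3 3]
Step 3: sold=2 (running total=6) -> [3 3 4]
Step 4: sold=2 (running total=8) -> [3 3 5]
Step 5: sold=2 (running total=10) -> [3 3 6]
Step 6: sold=2 (running total=12) -> [3 3 7]
Step 7: sold=2 (running total=14) -> [3 3 8]
Step 8: sold=2 (running total=16) -> [3 3 9]

Answer: 16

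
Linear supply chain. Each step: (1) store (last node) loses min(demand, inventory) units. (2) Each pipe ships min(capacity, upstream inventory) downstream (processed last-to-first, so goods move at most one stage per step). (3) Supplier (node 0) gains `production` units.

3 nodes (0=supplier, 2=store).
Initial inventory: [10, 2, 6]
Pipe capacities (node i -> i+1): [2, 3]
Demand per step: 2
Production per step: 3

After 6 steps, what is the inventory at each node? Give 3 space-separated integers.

Step 1: demand=2,sold=2 ship[1->2]=2 ship[0->1]=2 prod=3 -> inv=[11 2 6]
Step 2: demand=2,sold=2 ship[1->2]=2 ship[0->1]=2 prod=3 -> inv=[12 2 6]
Step 3: demand=2,sold=2 ship[1->2]=2 ship[0->1]=2 prod=3 -> inv=[13 2 6]
Step 4: demand=2,sold=2 ship[1->2]=2 ship[0->1]=2 prod=3 -> inv=[14 2 6]
Step 5: demand=2,sold=2 ship[1->2]=2 ship[0->1]=2 prod=3 -> inv=[15 2 6]
Step 6: demand=2,sold=2 ship[1->2]=2 ship[0->1]=2 prod=3 -> inv=[16 2 6]

16 2 6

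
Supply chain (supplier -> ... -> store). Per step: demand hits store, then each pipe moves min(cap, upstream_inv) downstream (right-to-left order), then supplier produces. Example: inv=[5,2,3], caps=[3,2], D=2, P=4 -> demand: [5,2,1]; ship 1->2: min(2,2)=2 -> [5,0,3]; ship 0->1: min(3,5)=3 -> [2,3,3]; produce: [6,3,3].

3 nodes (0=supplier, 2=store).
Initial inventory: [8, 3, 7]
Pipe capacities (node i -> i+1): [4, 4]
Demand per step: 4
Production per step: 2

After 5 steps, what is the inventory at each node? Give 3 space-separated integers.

Step 1: demand=4,sold=4 ship[1->2]=3 ship[0->1]=4 prod=2 -> inv=[6 4 6]
Step 2: demand=4,sold=4 ship[1->2]=4 ship[0->1]=4 prod=2 -> inv=[4 4 6]
Step 3: demand=4,sold=4 ship[1->2]=4 ship[0->1]=4 prod=2 -> inv=[2 4 6]
Step 4: demand=4,sold=4 ship[1->2]=4 ship[0->1]=2 prod=2 -> inv=[2 2 6]
Step 5: demand=4,sold=4 ship[1->2]=2 ship[0->1]=2 prod=2 -> inv=[2 2 4]

2 2 4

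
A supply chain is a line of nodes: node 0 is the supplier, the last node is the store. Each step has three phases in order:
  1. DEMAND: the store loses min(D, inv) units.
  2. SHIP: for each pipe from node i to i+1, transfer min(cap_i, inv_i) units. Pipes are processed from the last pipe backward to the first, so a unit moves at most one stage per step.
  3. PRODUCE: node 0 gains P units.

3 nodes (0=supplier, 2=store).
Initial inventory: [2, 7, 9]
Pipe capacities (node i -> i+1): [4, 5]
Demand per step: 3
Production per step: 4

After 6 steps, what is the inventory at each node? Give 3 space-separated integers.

Step 1: demand=3,sold=3 ship[1->2]=5 ship[0->1]=2 prod=4 -> inv=[4 4 11]
Step 2: demand=3,sold=3 ship[1->2]=4 ship[0->1]=4 prod=4 -> inv=[4 4 12]
Step 3: demand=3,sold=3 ship[1->2]=4 ship[0->1]=4 prod=4 -> inv=[4 4 13]
Step 4: demand=3,sold=3 ship[1->2]=4 ship[0->1]=4 prod=4 -> inv=[4 4 14]
Step 5: demand=3,sold=3 ship[1->2]=4 ship[0->1]=4 prod=4 -> inv=[4 4 15]
Step 6: demand=3,sold=3 ship[1->2]=4 ship[0->1]=4 prod=4 -> inv=[4 4 16]

4 4 16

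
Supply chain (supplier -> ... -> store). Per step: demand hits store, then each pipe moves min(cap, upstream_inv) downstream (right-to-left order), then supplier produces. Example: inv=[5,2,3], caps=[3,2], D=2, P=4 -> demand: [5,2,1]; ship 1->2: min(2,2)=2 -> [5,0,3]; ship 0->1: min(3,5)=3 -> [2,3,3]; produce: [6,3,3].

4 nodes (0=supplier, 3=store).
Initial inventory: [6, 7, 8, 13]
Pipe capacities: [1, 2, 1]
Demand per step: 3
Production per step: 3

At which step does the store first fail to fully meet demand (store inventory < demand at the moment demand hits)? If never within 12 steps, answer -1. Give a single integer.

Step 1: demand=3,sold=3 ship[2->3]=1 ship[1->2]=2 ship[0->1]=1 prod=3 -> [8 6 9 11]
Step 2: demand=3,sold=3 ship[2->3]=1 ship[1->2]=2 ship[0->1]=1 prod=3 -> [10 5 10 9]
Step 3: demand=3,sold=3 ship[2->3]=1 ship[1->2]=2 ship[0->1]=1 prod=3 -> [12 4 11 7]
Step 4: demand=3,sold=3 ship[2->3]=1 ship[1->2]=2 ship[0->1]=1 prod=3 -> [14 3 12 5]
Step 5: demand=3,sold=3 ship[2->3]=1 ship[1->2]=2 ship[0->1]=1 prod=3 -> [16 2 13 3]
Step 6: demand=3,sold=3 ship[2->3]=1 ship[1->2]=2 ship[0->1]=1 prod=3 -> [18 1 14 1]
Step 7: demand=3,sold=1 ship[2->3]=1 ship[1->2]=1 ship[0->1]=1 prod=3 -> [20 1 14 1]
Step 8: demand=3,sold=1 ship[2->3]=1 ship[1->2]=1 ship[0->1]=1 prod=3 -> [22 1 14 1]
Step 9: demand=3,sold=1 ship[2->3]=1 ship[1->2]=1 ship[0->1]=1 prod=3 -> [24 1 14 1]
Step 10: demand=3,sold=1 ship[2->3]=1 ship[1->2]=1 ship[0->1]=1 prod=3 -> [26 1 14 1]
Step 11: demand=3,sold=1 ship[2->3]=1 ship[1->2]=1 ship[0->1]=1 prod=3 -> [28 1 14 1]
Step 12: demand=3,sold=1 ship[2->3]=1 ship[1->2]=1 ship[0->1]=1 prod=3 -> [30 1 14 1]
First stockout at step 7

7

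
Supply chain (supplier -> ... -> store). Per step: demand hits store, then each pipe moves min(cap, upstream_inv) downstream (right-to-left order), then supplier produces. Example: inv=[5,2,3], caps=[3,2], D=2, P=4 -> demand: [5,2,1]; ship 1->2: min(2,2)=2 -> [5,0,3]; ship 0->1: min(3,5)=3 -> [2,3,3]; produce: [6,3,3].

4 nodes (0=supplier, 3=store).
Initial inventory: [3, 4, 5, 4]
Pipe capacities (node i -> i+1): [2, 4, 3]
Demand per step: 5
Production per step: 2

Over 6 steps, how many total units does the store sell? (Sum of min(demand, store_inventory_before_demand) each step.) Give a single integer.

Step 1: sold=4 (running total=4) -> [3 2 6 3]
Step 2: sold=3 (running total=7) -> [3 2 5 3]
Step 3: sold=3 (running total=10) -> [3 2 4 3]
Step 4: sold=3 (running total=13) -> [3 2 3 3]
Step 5: sold=3 (running total=16) -> [3 2 2 3]
Step 6: sold=3 (running total=19) -> [3 2 2 2]

Answer: 19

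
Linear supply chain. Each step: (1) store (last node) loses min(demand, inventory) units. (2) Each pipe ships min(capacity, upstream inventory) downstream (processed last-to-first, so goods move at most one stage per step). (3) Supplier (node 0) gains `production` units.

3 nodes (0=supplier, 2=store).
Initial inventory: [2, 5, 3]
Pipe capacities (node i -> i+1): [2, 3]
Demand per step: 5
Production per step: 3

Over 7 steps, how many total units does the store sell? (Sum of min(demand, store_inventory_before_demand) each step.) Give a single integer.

Step 1: sold=3 (running total=3) -> [3 4 3]
Step 2: sold=3 (running total=6) -> [4 3 3]
Step 3: sold=3 (running total=9) -> [5 2 3]
Step 4: sold=3 (running total=12) -> [6 2 2]
Step 5: sold=2 (running total=14) -> [7 2 2]
Step 6: sold=2 (running total=16) -> [8 2 2]
Step 7: sold=2 (running total=18) -> [9 2 2]

Answer: 18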